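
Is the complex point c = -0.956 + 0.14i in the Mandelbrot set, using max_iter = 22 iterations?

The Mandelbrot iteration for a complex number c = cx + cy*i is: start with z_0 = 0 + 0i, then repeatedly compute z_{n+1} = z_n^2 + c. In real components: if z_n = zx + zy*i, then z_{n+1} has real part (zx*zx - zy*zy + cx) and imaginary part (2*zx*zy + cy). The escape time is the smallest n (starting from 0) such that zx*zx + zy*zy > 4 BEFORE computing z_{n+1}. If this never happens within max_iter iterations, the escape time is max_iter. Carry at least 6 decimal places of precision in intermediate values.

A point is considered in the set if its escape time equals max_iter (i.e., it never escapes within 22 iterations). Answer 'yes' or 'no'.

Answer: yes

Derivation:
z_0 = 0 + 0i, c = -0.9560 + 0.1400i
Iter 1: z = -0.9560 + 0.1400i, |z|^2 = 0.9335
Iter 2: z = -0.0617 + -0.1277i, |z|^2 = 0.0201
Iter 3: z = -0.9685 + 0.1557i, |z|^2 = 0.9622
Iter 4: z = -0.0423 + -0.1617i, |z|^2 = 0.0279
Iter 5: z = -0.9804 + 0.1537i, |z|^2 = 0.9847
Iter 6: z = -0.0185 + -0.1613i, |z|^2 = 0.0264
Iter 7: z = -0.9817 + 0.1460i, |z|^2 = 0.9850
Iter 8: z = -0.0136 + -0.1466i, |z|^2 = 0.0217
Iter 9: z = -0.9773 + 0.1440i, |z|^2 = 0.9759
Iter 10: z = -0.0216 + -0.1415i, |z|^2 = 0.0205
Iter 11: z = -0.9755 + 0.1461i, |z|^2 = 0.9730
Iter 12: z = -0.0257 + -0.1451i, |z|^2 = 0.0217
Iter 13: z = -0.9764 + 0.1474i, |z|^2 = 0.9751
Iter 14: z = -0.0244 + -0.1479i, |z|^2 = 0.0225
Iter 15: z = -0.9773 + 0.1472i, |z|^2 = 0.9768
Iter 16: z = -0.0226 + -0.1478i, |z|^2 = 0.0223
Iter 17: z = -0.9773 + 0.1467i, |z|^2 = 0.9767
Iter 18: z = -0.0224 + -0.1467i, |z|^2 = 0.0220
Iter 19: z = -0.9770 + 0.1466i, |z|^2 = 0.9760
Iter 20: z = -0.0229 + -0.1464i, |z|^2 = 0.0220
Iter 21: z = -0.9769 + 0.1467i, |z|^2 = 0.9759
Did not escape in 22 iterations → in set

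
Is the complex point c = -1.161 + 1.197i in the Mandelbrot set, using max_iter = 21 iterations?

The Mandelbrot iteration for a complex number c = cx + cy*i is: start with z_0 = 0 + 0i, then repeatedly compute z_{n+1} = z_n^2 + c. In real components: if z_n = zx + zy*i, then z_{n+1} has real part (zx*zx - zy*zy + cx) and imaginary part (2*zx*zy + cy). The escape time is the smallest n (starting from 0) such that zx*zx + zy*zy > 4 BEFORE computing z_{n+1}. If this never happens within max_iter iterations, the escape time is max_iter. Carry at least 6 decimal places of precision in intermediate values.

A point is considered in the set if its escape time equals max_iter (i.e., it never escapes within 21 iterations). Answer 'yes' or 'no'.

Answer: no

Derivation:
z_0 = 0 + 0i, c = -1.1610 + 1.1970i
Iter 1: z = -1.1610 + 1.1970i, |z|^2 = 2.7807
Iter 2: z = -1.2459 + -1.5824i, |z|^2 = 4.0563
Escaped at iteration 2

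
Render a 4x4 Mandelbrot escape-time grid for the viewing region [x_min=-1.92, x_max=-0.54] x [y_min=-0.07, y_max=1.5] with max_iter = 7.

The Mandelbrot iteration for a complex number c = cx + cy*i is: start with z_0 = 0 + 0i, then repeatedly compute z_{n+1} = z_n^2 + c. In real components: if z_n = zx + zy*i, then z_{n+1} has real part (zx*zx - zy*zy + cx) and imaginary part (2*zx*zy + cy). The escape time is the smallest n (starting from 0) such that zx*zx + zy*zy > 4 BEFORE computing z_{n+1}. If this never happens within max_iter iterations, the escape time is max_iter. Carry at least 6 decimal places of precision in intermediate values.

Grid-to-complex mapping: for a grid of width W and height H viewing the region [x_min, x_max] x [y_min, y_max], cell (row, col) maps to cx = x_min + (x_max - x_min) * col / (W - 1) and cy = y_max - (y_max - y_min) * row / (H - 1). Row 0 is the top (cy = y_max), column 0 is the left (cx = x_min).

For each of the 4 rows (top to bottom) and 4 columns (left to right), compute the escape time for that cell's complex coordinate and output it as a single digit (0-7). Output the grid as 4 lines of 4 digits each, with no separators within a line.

Answer: 1122
1334
2357
5777

Derivation:
(row=0, col=0): c = -1.9200 + 1.5000i → escape time 1
(row=0, col=1): c = -1.4600 + 1.5000i → escape time 1
(row=0, col=2): c = -1.0000 + 1.5000i → escape time 2
(row=0, col=3): c = -0.5400 + 1.5000i → escape time 2
(row=1, col=0): c = -1.9200 + 0.9767i → escape time 1
(row=1, col=1): c = -1.4600 + 0.9767i → escape time 3
(row=1, col=2): c = -1.0000 + 0.9767i → escape time 3
(row=1, col=3): c = -0.5400 + 0.9767i → escape time 4
(row=2, col=0): c = -1.9200 + 0.4533i → escape time 2
(row=2, col=1): c = -1.4600 + 0.4533i → escape time 3
(row=2, col=2): c = -1.0000 + 0.4533i → escape time 5
(row=2, col=3): c = -0.5400 + 0.4533i → escape time 7
(row=3, col=0): c = -1.9200 + -0.0700i → escape time 5
(row=3, col=1): c = -1.4600 + -0.0700i → escape time 7
(row=3, col=2): c = -1.0000 + -0.0700i → escape time 7
(row=3, col=3): c = -0.5400 + -0.0700i → escape time 7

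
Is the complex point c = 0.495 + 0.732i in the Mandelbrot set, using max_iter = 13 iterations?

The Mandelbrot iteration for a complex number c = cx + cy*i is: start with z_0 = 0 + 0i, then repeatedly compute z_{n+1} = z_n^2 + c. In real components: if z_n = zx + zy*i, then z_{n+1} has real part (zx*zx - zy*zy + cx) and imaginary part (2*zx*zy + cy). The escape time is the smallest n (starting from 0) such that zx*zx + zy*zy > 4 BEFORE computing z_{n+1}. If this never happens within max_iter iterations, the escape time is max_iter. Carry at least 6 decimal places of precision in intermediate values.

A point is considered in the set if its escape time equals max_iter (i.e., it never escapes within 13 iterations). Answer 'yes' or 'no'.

z_0 = 0 + 0i, c = 0.4950 + 0.7320i
Iter 1: z = 0.4950 + 0.7320i, |z|^2 = 0.7808
Iter 2: z = 0.2042 + 1.4567i, |z|^2 = 2.1636
Iter 3: z = -1.5852 + 1.3269i, |z|^2 = 4.2736
Escaped at iteration 3

Answer: no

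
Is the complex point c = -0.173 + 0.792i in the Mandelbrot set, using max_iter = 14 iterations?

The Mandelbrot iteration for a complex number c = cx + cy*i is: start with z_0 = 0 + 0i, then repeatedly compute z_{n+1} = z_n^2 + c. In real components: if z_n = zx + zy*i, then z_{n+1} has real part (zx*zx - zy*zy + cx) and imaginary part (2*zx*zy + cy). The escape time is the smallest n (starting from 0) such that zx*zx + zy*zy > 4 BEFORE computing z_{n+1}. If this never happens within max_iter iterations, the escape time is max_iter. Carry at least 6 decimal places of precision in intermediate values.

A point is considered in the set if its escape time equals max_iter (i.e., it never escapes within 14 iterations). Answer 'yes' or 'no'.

Answer: yes

Derivation:
z_0 = 0 + 0i, c = -0.1730 + 0.7920i
Iter 1: z = -0.1730 + 0.7920i, |z|^2 = 0.6572
Iter 2: z = -0.7703 + 0.5180i, |z|^2 = 0.8617
Iter 3: z = 0.1521 + -0.0060i, |z|^2 = 0.0232
Iter 4: z = -0.1499 + 0.7902i, |z|^2 = 0.6468
Iter 5: z = -0.7749 + 0.5551i, |z|^2 = 0.9086
Iter 6: z = 0.1193 + -0.0683i, |z|^2 = 0.0189
Iter 7: z = -0.1634 + 0.7757i, |z|^2 = 0.6284
Iter 8: z = -0.7480 + 0.5385i, |z|^2 = 0.8494
Iter 9: z = 0.0966 + -0.0135i, |z|^2 = 0.0095
Iter 10: z = -0.1639 + 0.7894i, |z|^2 = 0.6500
Iter 11: z = -0.7693 + 0.5333i, |z|^2 = 0.8762
Iter 12: z = 0.1344 + -0.0285i, |z|^2 = 0.0189
Iter 13: z = -0.1558 + 0.7843i, |z|^2 = 0.6394
Did not escape in 14 iterations → in set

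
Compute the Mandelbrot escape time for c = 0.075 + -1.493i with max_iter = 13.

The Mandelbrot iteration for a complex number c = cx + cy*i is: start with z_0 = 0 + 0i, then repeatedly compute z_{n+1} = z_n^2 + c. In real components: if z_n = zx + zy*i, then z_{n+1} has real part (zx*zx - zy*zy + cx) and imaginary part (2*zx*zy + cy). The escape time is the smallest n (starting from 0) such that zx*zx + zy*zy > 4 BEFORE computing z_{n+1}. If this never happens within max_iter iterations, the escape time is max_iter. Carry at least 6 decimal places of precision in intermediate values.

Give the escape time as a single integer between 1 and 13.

z_0 = 0 + 0i, c = 0.0750 + -1.4930i
Iter 1: z = 0.0750 + -1.4930i, |z|^2 = 2.2347
Iter 2: z = -2.1484 + -1.7170i, |z|^2 = 7.5636
Escaped at iteration 2

Answer: 2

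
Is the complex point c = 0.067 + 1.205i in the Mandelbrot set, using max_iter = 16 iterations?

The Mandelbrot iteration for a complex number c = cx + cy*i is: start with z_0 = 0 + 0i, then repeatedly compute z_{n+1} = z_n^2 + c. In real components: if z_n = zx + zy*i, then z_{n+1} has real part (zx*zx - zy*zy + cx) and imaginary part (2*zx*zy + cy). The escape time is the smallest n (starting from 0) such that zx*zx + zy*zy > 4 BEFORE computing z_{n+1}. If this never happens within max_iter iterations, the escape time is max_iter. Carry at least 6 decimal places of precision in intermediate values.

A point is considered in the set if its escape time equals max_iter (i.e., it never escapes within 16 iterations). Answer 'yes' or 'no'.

z_0 = 0 + 0i, c = 0.0670 + 1.2050i
Iter 1: z = 0.0670 + 1.2050i, |z|^2 = 1.4565
Iter 2: z = -1.3805 + 1.3665i, |z|^2 = 3.7731
Iter 3: z = 0.1056 + -2.5679i, |z|^2 = 6.6054
Escaped at iteration 3

Answer: no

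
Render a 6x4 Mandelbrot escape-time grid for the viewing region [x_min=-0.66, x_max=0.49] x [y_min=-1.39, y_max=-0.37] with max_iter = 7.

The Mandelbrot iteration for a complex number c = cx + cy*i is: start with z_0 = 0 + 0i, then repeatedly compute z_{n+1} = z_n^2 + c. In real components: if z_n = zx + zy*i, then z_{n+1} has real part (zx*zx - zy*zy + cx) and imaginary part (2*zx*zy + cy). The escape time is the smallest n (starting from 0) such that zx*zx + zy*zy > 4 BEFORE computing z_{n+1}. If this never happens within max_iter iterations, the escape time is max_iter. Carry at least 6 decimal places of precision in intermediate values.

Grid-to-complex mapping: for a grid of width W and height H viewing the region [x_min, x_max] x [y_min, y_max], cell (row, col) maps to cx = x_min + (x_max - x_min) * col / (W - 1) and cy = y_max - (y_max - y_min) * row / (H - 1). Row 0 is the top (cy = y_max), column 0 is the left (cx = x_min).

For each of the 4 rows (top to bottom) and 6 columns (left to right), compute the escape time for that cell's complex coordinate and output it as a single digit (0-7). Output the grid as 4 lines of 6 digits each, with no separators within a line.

(row=0, col=0): c = -0.6600 + -0.3700i → escape time 7
(row=0, col=1): c = -0.4300 + -0.3700i → escape time 7
(row=0, col=2): c = -0.2000 + -0.3700i → escape time 7
(row=0, col=3): c = 0.0300 + -0.3700i → escape time 7
(row=0, col=4): c = 0.2600 + -0.3700i → escape time 7
(row=0, col=5): c = 0.4900 + -0.3700i → escape time 6
(row=1, col=0): c = -0.6600 + -0.7100i → escape time 5
(row=1, col=1): c = -0.4300 + -0.7100i → escape time 7
(row=1, col=2): c = -0.2000 + -0.7100i → escape time 7
(row=1, col=3): c = 0.0300 + -0.7100i → escape time 7
(row=1, col=4): c = 0.2600 + -0.7100i → escape time 6
(row=1, col=5): c = 0.4900 + -0.7100i → escape time 4
(row=2, col=0): c = -0.6600 + -1.0500i → escape time 3
(row=2, col=1): c = -0.4300 + -1.0500i → escape time 4
(row=2, col=2): c = -0.2000 + -1.0500i → escape time 7
(row=2, col=3): c = 0.0300 + -1.0500i → escape time 4
(row=2, col=4): c = 0.2600 + -1.0500i → escape time 3
(row=2, col=5): c = 0.4900 + -1.0500i → escape time 2
(row=3, col=0): c = -0.6600 + -1.3900i → escape time 2
(row=3, col=1): c = -0.4300 + -1.3900i → escape time 2
(row=3, col=2): c = -0.2000 + -1.3900i → escape time 2
(row=3, col=3): c = 0.0300 + -1.3900i → escape time 2
(row=3, col=4): c = 0.2600 + -1.3900i → escape time 2
(row=3, col=5): c = 0.4900 + -1.3900i → escape time 2

Answer: 777776
577764
347432
222222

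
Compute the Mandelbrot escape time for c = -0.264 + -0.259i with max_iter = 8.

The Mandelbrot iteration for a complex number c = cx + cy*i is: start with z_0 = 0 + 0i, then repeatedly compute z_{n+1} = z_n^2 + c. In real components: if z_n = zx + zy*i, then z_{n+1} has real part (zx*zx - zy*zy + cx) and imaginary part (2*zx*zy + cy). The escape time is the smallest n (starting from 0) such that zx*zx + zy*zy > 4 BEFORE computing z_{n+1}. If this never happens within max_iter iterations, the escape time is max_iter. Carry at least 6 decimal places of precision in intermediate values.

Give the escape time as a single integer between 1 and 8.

z_0 = 0 + 0i, c = -0.2640 + -0.2590i
Iter 1: z = -0.2640 + -0.2590i, |z|^2 = 0.1368
Iter 2: z = -0.2614 + -0.1222i, |z|^2 = 0.0833
Iter 3: z = -0.2106 + -0.1951i, |z|^2 = 0.0824
Iter 4: z = -0.2577 + -0.1768i, |z|^2 = 0.0977
Iter 5: z = -0.2289 + -0.1679i, |z|^2 = 0.0806
Iter 6: z = -0.2398 + -0.1822i, |z|^2 = 0.0907
Iter 7: z = -0.2397 + -0.1716i, |z|^2 = 0.0869

Answer: 8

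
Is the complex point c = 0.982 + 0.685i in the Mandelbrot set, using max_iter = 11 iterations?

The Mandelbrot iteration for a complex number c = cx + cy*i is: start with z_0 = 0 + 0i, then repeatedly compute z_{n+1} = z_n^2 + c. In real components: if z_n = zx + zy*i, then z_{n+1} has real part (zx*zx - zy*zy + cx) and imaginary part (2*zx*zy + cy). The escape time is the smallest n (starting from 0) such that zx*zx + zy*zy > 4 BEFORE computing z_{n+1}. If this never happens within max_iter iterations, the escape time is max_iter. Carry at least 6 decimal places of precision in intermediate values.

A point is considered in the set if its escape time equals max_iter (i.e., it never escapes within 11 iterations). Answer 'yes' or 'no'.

z_0 = 0 + 0i, c = 0.9820 + 0.6850i
Iter 1: z = 0.9820 + 0.6850i, |z|^2 = 1.4335
Iter 2: z = 1.4771 + 2.0303i, |z|^2 = 6.3041
Escaped at iteration 2

Answer: no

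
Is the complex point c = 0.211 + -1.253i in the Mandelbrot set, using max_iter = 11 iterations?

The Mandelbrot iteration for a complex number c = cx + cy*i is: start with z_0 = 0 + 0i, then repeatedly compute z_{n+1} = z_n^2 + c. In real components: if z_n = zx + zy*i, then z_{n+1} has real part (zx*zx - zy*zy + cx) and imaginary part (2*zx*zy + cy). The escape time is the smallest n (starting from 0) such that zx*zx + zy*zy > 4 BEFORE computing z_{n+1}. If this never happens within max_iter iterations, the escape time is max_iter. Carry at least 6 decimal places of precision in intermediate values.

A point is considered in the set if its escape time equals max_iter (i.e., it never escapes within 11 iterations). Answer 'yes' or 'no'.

z_0 = 0 + 0i, c = 0.2110 + -1.2530i
Iter 1: z = 0.2110 + -1.2530i, |z|^2 = 1.6145
Iter 2: z = -1.3145 + -1.7818i, |z|^2 = 4.9026
Escaped at iteration 2

Answer: no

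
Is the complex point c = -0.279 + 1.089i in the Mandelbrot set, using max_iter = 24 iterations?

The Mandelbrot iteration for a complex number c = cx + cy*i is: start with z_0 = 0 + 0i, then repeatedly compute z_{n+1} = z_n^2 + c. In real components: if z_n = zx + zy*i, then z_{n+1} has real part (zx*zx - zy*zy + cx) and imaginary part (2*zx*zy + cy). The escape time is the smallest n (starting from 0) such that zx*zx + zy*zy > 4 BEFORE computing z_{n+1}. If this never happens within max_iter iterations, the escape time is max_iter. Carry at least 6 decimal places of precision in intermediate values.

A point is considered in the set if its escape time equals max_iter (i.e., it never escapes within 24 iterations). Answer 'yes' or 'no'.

Answer: no

Derivation:
z_0 = 0 + 0i, c = -0.2790 + 1.0890i
Iter 1: z = -0.2790 + 1.0890i, |z|^2 = 1.2638
Iter 2: z = -1.3871 + 0.4813i, |z|^2 = 2.1557
Iter 3: z = 1.4133 + -0.2463i, |z|^2 = 2.0581
Iter 4: z = 1.6578 + 0.3928i, |z|^2 = 2.9025
Iter 5: z = 2.3149 + 2.3913i, |z|^2 = 11.0770
Escaped at iteration 5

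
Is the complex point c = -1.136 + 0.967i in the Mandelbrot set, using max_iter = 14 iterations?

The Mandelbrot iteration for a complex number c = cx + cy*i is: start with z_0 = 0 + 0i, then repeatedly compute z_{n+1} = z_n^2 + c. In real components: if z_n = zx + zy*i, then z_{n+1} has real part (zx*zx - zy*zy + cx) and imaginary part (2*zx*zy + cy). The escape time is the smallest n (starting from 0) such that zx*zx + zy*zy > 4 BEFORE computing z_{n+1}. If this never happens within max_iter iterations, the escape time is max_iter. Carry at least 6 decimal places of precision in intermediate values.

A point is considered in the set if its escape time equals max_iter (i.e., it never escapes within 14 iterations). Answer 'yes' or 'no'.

z_0 = 0 + 0i, c = -1.1360 + 0.9670i
Iter 1: z = -1.1360 + 0.9670i, |z|^2 = 2.2256
Iter 2: z = -0.7806 + -1.2300i, |z|^2 = 2.1223
Iter 3: z = -2.0396 + 2.8873i, |z|^2 = 12.4966
Escaped at iteration 3

Answer: no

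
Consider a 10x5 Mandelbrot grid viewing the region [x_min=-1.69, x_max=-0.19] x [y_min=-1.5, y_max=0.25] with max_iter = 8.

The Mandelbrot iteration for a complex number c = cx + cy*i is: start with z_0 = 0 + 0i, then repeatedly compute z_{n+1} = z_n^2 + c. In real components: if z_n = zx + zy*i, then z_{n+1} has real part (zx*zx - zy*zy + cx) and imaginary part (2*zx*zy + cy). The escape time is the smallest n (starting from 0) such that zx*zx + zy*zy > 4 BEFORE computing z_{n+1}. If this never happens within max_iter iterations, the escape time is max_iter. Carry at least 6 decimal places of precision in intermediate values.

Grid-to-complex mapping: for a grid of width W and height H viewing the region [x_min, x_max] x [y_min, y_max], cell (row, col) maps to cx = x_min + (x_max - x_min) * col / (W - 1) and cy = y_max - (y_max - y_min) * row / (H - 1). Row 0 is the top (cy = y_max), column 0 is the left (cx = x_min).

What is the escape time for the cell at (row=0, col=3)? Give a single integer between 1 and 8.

Answer: 8

Derivation:
z_0 = 0 + 0i, c = -1.1900 + 0.2500i
Iter 1: z = -1.1900 + 0.2500i, |z|^2 = 1.4786
Iter 2: z = 0.1636 + -0.3450i, |z|^2 = 0.1458
Iter 3: z = -1.2823 + 0.1371i, |z|^2 = 1.6630
Iter 4: z = 0.4354 + -0.1016i, |z|^2 = 0.1999
Iter 5: z = -1.0108 + 0.1615i, |z|^2 = 1.0477
Iter 6: z = -0.1944 + -0.0765i, |z|^2 = 0.0437
Iter 7: z = -1.1580 + 0.2797i, |z|^2 = 1.4193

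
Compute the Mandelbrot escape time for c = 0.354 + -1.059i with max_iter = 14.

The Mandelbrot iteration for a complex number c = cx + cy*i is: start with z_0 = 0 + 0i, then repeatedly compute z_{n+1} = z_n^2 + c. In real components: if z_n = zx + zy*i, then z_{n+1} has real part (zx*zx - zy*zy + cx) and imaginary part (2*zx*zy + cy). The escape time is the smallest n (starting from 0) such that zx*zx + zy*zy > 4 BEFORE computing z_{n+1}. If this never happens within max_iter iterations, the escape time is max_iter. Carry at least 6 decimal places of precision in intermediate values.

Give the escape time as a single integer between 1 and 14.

Answer: 3

Derivation:
z_0 = 0 + 0i, c = 0.3540 + -1.0590i
Iter 1: z = 0.3540 + -1.0590i, |z|^2 = 1.2468
Iter 2: z = -0.6422 + -1.8088i, |z|^2 = 3.6840
Iter 3: z = -2.5053 + 1.2641i, |z|^2 = 7.8743
Escaped at iteration 3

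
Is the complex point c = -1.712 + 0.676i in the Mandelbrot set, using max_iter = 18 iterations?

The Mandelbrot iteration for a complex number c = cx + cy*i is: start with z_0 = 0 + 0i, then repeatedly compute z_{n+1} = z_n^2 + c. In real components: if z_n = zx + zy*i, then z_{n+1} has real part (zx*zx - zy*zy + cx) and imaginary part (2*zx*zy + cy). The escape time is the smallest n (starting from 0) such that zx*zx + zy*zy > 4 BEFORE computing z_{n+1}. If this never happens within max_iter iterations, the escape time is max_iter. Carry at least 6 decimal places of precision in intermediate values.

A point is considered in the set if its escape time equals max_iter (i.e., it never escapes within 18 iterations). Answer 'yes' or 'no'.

z_0 = 0 + 0i, c = -1.7120 + 0.6760i
Iter 1: z = -1.7120 + 0.6760i, |z|^2 = 3.3879
Iter 2: z = 0.7620 + -1.6386i, |z|^2 = 3.2657
Iter 3: z = -3.8165 + -1.8212i, |z|^2 = 17.8822
Escaped at iteration 3

Answer: no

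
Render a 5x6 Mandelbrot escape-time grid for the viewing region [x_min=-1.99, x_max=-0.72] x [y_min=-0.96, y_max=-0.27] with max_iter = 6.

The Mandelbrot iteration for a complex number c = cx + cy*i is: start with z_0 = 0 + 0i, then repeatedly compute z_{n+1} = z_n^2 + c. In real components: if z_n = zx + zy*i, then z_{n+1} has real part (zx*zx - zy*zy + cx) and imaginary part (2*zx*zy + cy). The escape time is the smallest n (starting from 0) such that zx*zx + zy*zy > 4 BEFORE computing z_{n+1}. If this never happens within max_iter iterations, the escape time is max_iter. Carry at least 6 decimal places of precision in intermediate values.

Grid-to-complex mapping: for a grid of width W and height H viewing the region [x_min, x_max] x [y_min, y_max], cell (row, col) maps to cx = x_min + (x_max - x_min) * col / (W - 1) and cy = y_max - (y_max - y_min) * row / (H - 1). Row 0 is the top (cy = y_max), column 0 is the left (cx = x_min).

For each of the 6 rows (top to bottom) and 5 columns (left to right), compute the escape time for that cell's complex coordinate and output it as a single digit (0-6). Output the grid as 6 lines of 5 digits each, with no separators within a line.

(row=0, col=0): c = -1.9900 + -0.2700i → escape time 1
(row=0, col=1): c = -1.6725 + -0.2700i → escape time 4
(row=0, col=2): c = -1.3550 + -0.2700i → escape time 6
(row=0, col=3): c = -1.0375 + -0.2700i → escape time 6
(row=0, col=4): c = -0.7200 + -0.2700i → escape time 6
(row=1, col=0): c = -1.9900 + -0.4080i → escape time 1
(row=1, col=1): c = -1.6725 + -0.4080i → escape time 3
(row=1, col=2): c = -1.3550 + -0.4080i → escape time 5
(row=1, col=3): c = -1.0375 + -0.4080i → escape time 6
(row=1, col=4): c = -0.7200 + -0.4080i → escape time 6
(row=2, col=0): c = -1.9900 + -0.5460i → escape time 1
(row=2, col=1): c = -1.6725 + -0.5460i → escape time 3
(row=2, col=2): c = -1.3550 + -0.5460i → escape time 3
(row=2, col=3): c = -1.0375 + -0.5460i → escape time 5
(row=2, col=4): c = -0.7200 + -0.5460i → escape time 6
(row=3, col=0): c = -1.9900 + -0.6840i → escape time 1
(row=3, col=1): c = -1.6725 + -0.6840i → escape time 3
(row=3, col=2): c = -1.3550 + -0.6840i → escape time 3
(row=3, col=3): c = -1.0375 + -0.6840i → escape time 4
(row=3, col=4): c = -0.7200 + -0.6840i → escape time 5
(row=4, col=0): c = -1.9900 + -0.8220i → escape time 1
(row=4, col=1): c = -1.6725 + -0.8220i → escape time 3
(row=4, col=2): c = -1.3550 + -0.8220i → escape time 3
(row=4, col=3): c = -1.0375 + -0.8220i → escape time 3
(row=4, col=4): c = -0.7200 + -0.8220i → escape time 4
(row=5, col=0): c = -1.9900 + -0.9600i → escape time 1
(row=5, col=1): c = -1.6725 + -0.9600i → escape time 2
(row=5, col=2): c = -1.3550 + -0.9600i → escape time 3
(row=5, col=3): c = -1.0375 + -0.9600i → escape time 3
(row=5, col=4): c = -0.7200 + -0.9600i → escape time 4

Answer: 14666
13566
13356
13345
13334
12334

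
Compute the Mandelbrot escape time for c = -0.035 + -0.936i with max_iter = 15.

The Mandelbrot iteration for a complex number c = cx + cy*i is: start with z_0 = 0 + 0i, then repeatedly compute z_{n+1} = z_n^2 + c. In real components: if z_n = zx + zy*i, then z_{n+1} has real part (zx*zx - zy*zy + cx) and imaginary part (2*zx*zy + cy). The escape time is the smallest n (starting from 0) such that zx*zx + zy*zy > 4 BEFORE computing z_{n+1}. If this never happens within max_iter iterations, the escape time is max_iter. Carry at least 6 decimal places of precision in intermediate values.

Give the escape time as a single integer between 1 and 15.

Answer: 9

Derivation:
z_0 = 0 + 0i, c = -0.0350 + -0.9360i
Iter 1: z = -0.0350 + -0.9360i, |z|^2 = 0.8773
Iter 2: z = -0.9099 + -0.8705i, |z|^2 = 1.5856
Iter 3: z = 0.0351 + 0.6480i, |z|^2 = 0.4212
Iter 4: z = -0.4537 + -0.8905i, |z|^2 = 0.9988
Iter 5: z = -0.6221 + -0.1279i, |z|^2 = 0.4033
Iter 6: z = 0.3356 + -0.7768i, |z|^2 = 0.7161
Iter 7: z = -0.5259 + -1.4574i, |z|^2 = 2.4006
Iter 8: z = -1.8825 + 0.5968i, |z|^2 = 3.8999
Iter 9: z = 3.1527 + -3.1829i, |z|^2 = 20.0698
Escaped at iteration 9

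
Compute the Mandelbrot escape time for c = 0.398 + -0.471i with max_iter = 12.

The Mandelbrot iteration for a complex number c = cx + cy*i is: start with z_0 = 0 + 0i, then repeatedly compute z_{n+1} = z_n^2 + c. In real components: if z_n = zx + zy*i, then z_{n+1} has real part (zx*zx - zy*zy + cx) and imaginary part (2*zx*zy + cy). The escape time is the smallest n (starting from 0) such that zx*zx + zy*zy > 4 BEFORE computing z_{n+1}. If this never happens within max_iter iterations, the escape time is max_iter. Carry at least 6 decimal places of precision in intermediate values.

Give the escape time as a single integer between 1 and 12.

Answer: 7

Derivation:
z_0 = 0 + 0i, c = 0.3980 + -0.4710i
Iter 1: z = 0.3980 + -0.4710i, |z|^2 = 0.3802
Iter 2: z = 0.3346 + -0.8459i, |z|^2 = 0.8275
Iter 3: z = -0.2056 + -1.0370i, |z|^2 = 1.1177
Iter 4: z = -0.6351 + -0.0445i, |z|^2 = 0.4054
Iter 5: z = 0.7994 + -0.4145i, |z|^2 = 0.8109
Iter 6: z = 0.8653 + -1.1337i, |z|^2 = 2.0339
Iter 7: z = -0.1386 + -2.4329i, |z|^2 = 5.9381
Escaped at iteration 7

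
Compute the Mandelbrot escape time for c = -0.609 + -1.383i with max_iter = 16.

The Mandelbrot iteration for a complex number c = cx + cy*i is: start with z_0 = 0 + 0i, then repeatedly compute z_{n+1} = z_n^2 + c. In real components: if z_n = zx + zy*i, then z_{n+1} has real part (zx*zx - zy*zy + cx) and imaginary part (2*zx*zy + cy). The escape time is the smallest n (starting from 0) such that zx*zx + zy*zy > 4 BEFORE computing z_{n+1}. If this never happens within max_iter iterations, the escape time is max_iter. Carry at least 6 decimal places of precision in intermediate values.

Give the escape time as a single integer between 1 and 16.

z_0 = 0 + 0i, c = -0.6090 + -1.3830i
Iter 1: z = -0.6090 + -1.3830i, |z|^2 = 2.2836
Iter 2: z = -2.1508 + 0.3015i, |z|^2 = 4.7169
Escaped at iteration 2

Answer: 2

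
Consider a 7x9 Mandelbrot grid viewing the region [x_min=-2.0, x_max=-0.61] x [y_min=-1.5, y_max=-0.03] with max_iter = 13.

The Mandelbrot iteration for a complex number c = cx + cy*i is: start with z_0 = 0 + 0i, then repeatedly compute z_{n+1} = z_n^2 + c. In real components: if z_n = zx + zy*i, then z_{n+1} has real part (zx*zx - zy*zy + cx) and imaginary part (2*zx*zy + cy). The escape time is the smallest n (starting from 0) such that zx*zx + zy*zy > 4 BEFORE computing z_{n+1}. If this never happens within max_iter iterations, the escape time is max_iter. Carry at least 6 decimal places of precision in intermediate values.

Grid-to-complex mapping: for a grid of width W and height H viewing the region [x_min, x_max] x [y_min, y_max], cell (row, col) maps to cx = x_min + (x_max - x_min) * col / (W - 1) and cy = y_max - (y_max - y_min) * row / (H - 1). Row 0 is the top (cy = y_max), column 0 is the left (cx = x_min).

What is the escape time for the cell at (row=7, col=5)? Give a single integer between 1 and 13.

z_0 = 0 + 0i, c = -0.8417 + -1.3162i
Iter 1: z = -0.8417 + -1.3162i, |z|^2 = 2.4409
Iter 2: z = -1.8658 + 0.8994i, |z|^2 = 4.2901
Escaped at iteration 2

Answer: 2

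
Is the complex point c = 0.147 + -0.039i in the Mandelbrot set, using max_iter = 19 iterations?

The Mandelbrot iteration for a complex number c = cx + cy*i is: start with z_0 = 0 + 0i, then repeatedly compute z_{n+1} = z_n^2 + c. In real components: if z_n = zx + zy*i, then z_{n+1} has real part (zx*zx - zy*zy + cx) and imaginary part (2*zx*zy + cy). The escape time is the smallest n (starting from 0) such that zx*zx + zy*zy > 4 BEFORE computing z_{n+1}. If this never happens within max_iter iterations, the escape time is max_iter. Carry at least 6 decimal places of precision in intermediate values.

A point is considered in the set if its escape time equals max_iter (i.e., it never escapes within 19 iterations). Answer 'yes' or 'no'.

z_0 = 0 + 0i, c = 0.1470 + -0.0390i
Iter 1: z = 0.1470 + -0.0390i, |z|^2 = 0.0231
Iter 2: z = 0.1671 + -0.0505i, |z|^2 = 0.0305
Iter 3: z = 0.1724 + -0.0559i, |z|^2 = 0.0328
Iter 4: z = 0.1736 + -0.0583i, |z|^2 = 0.0335
Iter 5: z = 0.1737 + -0.0592i, |z|^2 = 0.0337
Iter 6: z = 0.1737 + -0.0596i, |z|^2 = 0.0337
Iter 7: z = 0.1736 + -0.0597i, |z|^2 = 0.0337
Iter 8: z = 0.1736 + -0.0597i, |z|^2 = 0.0337
Iter 9: z = 0.1736 + -0.0597i, |z|^2 = 0.0337
Iter 10: z = 0.1736 + -0.0597i, |z|^2 = 0.0337
Iter 11: z = 0.1736 + -0.0597i, |z|^2 = 0.0337
Iter 12: z = 0.1736 + -0.0597i, |z|^2 = 0.0337
Iter 13: z = 0.1736 + -0.0597i, |z|^2 = 0.0337
Iter 14: z = 0.1736 + -0.0597i, |z|^2 = 0.0337
Iter 15: z = 0.1736 + -0.0597i, |z|^2 = 0.0337
Iter 16: z = 0.1736 + -0.0597i, |z|^2 = 0.0337
Iter 17: z = 0.1736 + -0.0597i, |z|^2 = 0.0337
Iter 18: z = 0.1736 + -0.0597i, |z|^2 = 0.0337
Did not escape in 19 iterations → in set

Answer: yes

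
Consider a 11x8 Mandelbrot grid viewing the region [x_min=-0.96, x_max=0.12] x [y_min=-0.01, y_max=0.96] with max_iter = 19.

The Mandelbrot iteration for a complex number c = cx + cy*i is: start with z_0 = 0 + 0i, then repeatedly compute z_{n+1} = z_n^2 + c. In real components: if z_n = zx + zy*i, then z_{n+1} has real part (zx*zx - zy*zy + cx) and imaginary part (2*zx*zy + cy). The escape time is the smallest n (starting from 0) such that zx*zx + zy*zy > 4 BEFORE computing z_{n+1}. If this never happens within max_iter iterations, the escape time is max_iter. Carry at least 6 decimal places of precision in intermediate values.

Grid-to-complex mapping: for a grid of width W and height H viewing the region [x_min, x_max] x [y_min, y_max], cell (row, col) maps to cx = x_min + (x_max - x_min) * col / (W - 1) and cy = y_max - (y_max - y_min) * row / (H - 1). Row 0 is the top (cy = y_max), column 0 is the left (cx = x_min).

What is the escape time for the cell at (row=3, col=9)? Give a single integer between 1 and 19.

Answer: 19

Derivation:
z_0 = 0 + 0i, c = 0.0120 + 0.5443i
Iter 1: z = 0.0120 + 0.5443i, |z|^2 = 0.2964
Iter 2: z = -0.2841 + 0.5573i, |z|^2 = 0.3914
Iter 3: z = -0.2179 + 0.2276i, |z|^2 = 0.0993
Iter 4: z = 0.0077 + 0.4451i, |z|^2 = 0.1982
Iter 5: z = -0.1860 + 0.5511i, |z|^2 = 0.3384
Iter 6: z = -0.2571 + 0.3392i, |z|^2 = 0.1812
Iter 7: z = -0.0369 + 0.3698i, |z|^2 = 0.1381
Iter 8: z = -0.1234 + 0.5170i, |z|^2 = 0.2825
Iter 9: z = -0.2400 + 0.4167i, |z|^2 = 0.2312
Iter 10: z = -0.1040 + 0.3443i, |z|^2 = 0.1293
Iter 11: z = -0.0957 + 0.4727i, |z|^2 = 0.2326
Iter 12: z = -0.2023 + 0.4538i, |z|^2 = 0.2469
Iter 13: z = -0.1530 + 0.3607i, |z|^2 = 0.1535
Iter 14: z = -0.0947 + 0.4339i, |z|^2 = 0.1972
Iter 15: z = -0.1673 + 0.4621i, |z|^2 = 0.2415
Iter 16: z = -0.1736 + 0.3897i, |z|^2 = 0.1820
Iter 17: z = -0.1097 + 0.4090i, |z|^2 = 0.1793
Iter 18: z = -0.1433 + 0.4545i, |z|^2 = 0.2271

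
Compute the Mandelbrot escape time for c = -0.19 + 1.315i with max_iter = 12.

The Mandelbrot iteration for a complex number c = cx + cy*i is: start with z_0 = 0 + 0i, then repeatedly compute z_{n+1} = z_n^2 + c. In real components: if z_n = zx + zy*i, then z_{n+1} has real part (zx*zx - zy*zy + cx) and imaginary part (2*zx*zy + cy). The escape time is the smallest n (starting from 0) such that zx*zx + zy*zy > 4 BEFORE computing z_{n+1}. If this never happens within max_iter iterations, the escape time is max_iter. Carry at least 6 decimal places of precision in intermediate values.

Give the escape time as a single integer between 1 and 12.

Answer: 2

Derivation:
z_0 = 0 + 0i, c = -0.1900 + 1.3150i
Iter 1: z = -0.1900 + 1.3150i, |z|^2 = 1.7653
Iter 2: z = -1.8831 + 0.8153i, |z|^2 = 4.2109
Escaped at iteration 2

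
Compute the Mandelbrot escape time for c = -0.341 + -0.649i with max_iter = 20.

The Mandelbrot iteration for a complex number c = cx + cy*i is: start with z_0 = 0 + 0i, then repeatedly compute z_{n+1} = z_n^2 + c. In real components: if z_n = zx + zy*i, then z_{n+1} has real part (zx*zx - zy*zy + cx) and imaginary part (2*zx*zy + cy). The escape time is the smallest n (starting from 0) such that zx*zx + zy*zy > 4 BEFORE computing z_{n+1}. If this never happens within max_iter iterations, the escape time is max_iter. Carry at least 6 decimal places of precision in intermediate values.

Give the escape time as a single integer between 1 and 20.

z_0 = 0 + 0i, c = -0.3410 + -0.6490i
Iter 1: z = -0.3410 + -0.6490i, |z|^2 = 0.5375
Iter 2: z = -0.6459 + -0.2064i, |z|^2 = 0.4598
Iter 3: z = 0.0336 + -0.3824i, |z|^2 = 0.1474
Iter 4: z = -0.4861 + -0.6747i, |z|^2 = 0.6915
Iter 5: z = -0.5600 + 0.0069i, |z|^2 = 0.3136
Iter 6: z = -0.0275 + -0.6568i, |z|^2 = 0.4321
Iter 7: z = -0.7716 + -0.6129i, |z|^2 = 0.9710
Iter 8: z = -0.1213 + 0.2968i, |z|^2 = 0.1028
Iter 9: z = -0.4144 + -0.7210i, |z|^2 = 0.6915
Iter 10: z = -0.6891 + -0.0515i, |z|^2 = 0.4775
Iter 11: z = 0.1312 + -0.5780i, |z|^2 = 0.3513
Iter 12: z = -0.6579 + -0.8007i, |z|^2 = 1.0739
Iter 13: z = -0.5492 + 0.4045i, |z|^2 = 0.4653
Iter 14: z = -0.2030 + -1.0934i, |z|^2 = 1.2367
Iter 15: z = -1.4953 + -0.2051i, |z|^2 = 2.2780
Iter 16: z = 1.8528 + -0.0356i, |z|^2 = 3.4343
Iter 17: z = 3.0907 + -0.7810i, |z|^2 = 10.1624
Escaped at iteration 17

Answer: 17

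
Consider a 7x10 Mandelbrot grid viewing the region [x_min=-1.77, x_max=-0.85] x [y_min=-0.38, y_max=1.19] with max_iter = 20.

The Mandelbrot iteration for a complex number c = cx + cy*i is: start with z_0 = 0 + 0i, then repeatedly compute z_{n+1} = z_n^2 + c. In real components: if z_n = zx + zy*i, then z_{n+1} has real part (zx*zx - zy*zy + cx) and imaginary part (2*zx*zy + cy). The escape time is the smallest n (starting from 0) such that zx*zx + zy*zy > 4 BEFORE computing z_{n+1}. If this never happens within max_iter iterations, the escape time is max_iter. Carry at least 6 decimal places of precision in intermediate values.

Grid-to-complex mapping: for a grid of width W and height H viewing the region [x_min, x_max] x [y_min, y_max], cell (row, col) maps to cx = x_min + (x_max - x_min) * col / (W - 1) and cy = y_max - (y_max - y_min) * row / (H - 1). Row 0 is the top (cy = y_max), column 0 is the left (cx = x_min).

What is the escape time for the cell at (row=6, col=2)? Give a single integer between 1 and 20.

Answer: 7

Derivation:
z_0 = 0 + 0i, c = -1.4633 + 0.1433i
Iter 1: z = -1.4633 + 0.1433i, |z|^2 = 2.1619
Iter 2: z = 0.6575 + -0.2762i, |z|^2 = 0.5085
Iter 3: z = -1.1073 + -0.2198i, |z|^2 = 1.2745
Iter 4: z = -0.2855 + 0.6301i, |z|^2 = 0.4785
Iter 5: z = -1.7789 + -0.2164i, |z|^2 = 3.2112
Iter 6: z = 1.6542 + 0.9132i, |z|^2 = 3.5705
Iter 7: z = 0.4392 + 3.1647i, |z|^2 = 10.2083
Escaped at iteration 7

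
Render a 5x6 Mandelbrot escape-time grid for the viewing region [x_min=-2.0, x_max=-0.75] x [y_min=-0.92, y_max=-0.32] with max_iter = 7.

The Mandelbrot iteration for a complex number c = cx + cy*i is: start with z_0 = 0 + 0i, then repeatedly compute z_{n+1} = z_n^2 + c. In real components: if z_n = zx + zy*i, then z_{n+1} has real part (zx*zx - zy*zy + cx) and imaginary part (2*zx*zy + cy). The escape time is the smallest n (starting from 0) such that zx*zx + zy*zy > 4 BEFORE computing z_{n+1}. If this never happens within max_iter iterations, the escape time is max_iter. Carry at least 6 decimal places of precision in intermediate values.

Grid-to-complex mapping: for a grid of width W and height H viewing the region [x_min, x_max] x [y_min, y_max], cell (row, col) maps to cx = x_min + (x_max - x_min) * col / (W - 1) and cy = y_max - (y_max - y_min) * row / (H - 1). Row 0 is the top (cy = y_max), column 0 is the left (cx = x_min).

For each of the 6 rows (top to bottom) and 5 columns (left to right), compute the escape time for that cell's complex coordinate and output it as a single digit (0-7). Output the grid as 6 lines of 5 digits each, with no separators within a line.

(row=0, col=0): c = -2.0000 + -0.3200i → escape time 1
(row=0, col=1): c = -1.6875 + -0.3200i → escape time 4
(row=0, col=2): c = -1.3750 + -0.3200i → escape time 5
(row=0, col=3): c = -1.0625 + -0.3200i → escape time 7
(row=0, col=4): c = -0.7500 + -0.3200i → escape time 7
(row=1, col=0): c = -2.0000 + -0.4400i → escape time 1
(row=1, col=1): c = -1.6875 + -0.4400i → escape time 3
(row=1, col=2): c = -1.3750 + -0.4400i → escape time 4
(row=1, col=3): c = -1.0625 + -0.4400i → escape time 5
(row=1, col=4): c = -0.7500 + -0.4400i → escape time 7
(row=2, col=0): c = -2.0000 + -0.5600i → escape time 1
(row=2, col=1): c = -1.6875 + -0.5600i → escape time 3
(row=2, col=2): c = -1.3750 + -0.5600i → escape time 3
(row=2, col=3): c = -1.0625 + -0.5600i → escape time 5
(row=2, col=4): c = -0.7500 + -0.5600i → escape time 6
(row=3, col=0): c = -2.0000 + -0.6800i → escape time 1
(row=3, col=1): c = -1.6875 + -0.6800i → escape time 3
(row=3, col=2): c = -1.3750 + -0.6800i → escape time 3
(row=3, col=3): c = -1.0625 + -0.6800i → escape time 4
(row=3, col=4): c = -0.7500 + -0.6800i → escape time 5
(row=4, col=0): c = -2.0000 + -0.8000i → escape time 1
(row=4, col=1): c = -1.6875 + -0.8000i → escape time 3
(row=4, col=2): c = -1.3750 + -0.8000i → escape time 3
(row=4, col=3): c = -1.0625 + -0.8000i → escape time 3
(row=4, col=4): c = -0.7500 + -0.8000i → escape time 4
(row=5, col=0): c = -2.0000 + -0.9200i → escape time 1
(row=5, col=1): c = -1.6875 + -0.9200i → escape time 2
(row=5, col=2): c = -1.3750 + -0.9200i → escape time 3
(row=5, col=3): c = -1.0625 + -0.9200i → escape time 3
(row=5, col=4): c = -0.7500 + -0.9200i → escape time 4

Answer: 14577
13457
13356
13345
13334
12334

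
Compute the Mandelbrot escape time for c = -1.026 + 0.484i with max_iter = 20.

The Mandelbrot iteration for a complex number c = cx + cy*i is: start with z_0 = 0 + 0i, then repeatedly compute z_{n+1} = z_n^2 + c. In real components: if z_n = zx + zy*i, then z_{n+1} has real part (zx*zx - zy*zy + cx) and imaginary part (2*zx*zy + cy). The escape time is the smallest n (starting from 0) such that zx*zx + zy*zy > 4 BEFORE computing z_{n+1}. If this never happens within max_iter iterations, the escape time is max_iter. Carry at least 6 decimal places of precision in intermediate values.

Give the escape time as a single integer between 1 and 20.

Answer: 5

Derivation:
z_0 = 0 + 0i, c = -1.0260 + 0.4840i
Iter 1: z = -1.0260 + 0.4840i, |z|^2 = 1.2869
Iter 2: z = -0.2076 + -0.5092i, |z|^2 = 0.3023
Iter 3: z = -1.2422 + 0.6954i, |z|^2 = 2.0265
Iter 4: z = 0.0334 + -1.2436i, |z|^2 = 1.5476
Iter 5: z = -2.5713 + 0.4009i, |z|^2 = 6.7725
Escaped at iteration 5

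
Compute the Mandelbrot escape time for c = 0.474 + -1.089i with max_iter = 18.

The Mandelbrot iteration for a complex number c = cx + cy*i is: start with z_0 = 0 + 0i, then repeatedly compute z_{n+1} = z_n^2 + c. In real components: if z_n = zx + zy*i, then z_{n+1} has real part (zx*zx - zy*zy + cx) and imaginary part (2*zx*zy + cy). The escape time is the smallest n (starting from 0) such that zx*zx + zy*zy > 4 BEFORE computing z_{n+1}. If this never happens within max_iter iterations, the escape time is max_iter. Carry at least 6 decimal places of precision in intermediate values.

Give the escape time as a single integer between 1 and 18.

z_0 = 0 + 0i, c = 0.4740 + -1.0890i
Iter 1: z = 0.4740 + -1.0890i, |z|^2 = 1.4106
Iter 2: z = -0.4872 + -2.1214i, |z|^2 = 4.7376
Escaped at iteration 2

Answer: 2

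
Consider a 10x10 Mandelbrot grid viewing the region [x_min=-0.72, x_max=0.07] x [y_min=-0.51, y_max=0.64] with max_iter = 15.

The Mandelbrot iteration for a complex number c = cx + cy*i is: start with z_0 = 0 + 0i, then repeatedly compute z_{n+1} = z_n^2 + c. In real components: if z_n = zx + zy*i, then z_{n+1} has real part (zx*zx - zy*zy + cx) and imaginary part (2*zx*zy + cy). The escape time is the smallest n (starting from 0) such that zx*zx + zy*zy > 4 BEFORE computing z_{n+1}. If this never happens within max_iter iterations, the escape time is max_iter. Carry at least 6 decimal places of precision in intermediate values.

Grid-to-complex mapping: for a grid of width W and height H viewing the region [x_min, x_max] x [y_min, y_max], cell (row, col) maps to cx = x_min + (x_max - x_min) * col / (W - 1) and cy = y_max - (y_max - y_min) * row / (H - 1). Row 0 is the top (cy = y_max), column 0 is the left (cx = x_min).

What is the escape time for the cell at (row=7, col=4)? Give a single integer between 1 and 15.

z_0 = 0 + 0i, c = -0.3689 + -0.2544i
Iter 1: z = -0.3689 + -0.2544i, |z|^2 = 0.2008
Iter 2: z = -0.2976 + -0.0667i, |z|^2 = 0.0930
Iter 3: z = -0.2848 + -0.2147i, |z|^2 = 0.1272
Iter 4: z = -0.3339 + -0.1321i, |z|^2 = 0.1289
Iter 5: z = -0.2749 + -0.1662i, |z|^2 = 0.1032
Iter 6: z = -0.3210 + -0.1631i, |z|^2 = 0.1296
Iter 7: z = -0.2925 + -0.1498i, |z|^2 = 0.1080
Iter 8: z = -0.3058 + -0.1668i, |z|^2 = 0.1213
Iter 9: z = -0.3032 + -0.1524i, |z|^2 = 0.1152
Iter 10: z = -0.3002 + -0.1620i, |z|^2 = 0.1164
Iter 11: z = -0.3050 + -0.1572i, |z|^2 = 0.1178
Iter 12: z = -0.3005 + -0.1586i, |z|^2 = 0.1155
Iter 13: z = -0.3037 + -0.1591i, |z|^2 = 0.1176
Iter 14: z = -0.3020 + -0.1578i, |z|^2 = 0.1161

Answer: 15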